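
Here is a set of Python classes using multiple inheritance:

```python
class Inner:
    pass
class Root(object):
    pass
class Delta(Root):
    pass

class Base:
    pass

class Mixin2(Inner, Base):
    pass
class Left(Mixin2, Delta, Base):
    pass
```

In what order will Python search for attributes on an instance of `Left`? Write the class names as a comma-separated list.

Left, Mixin2, Inner, Delta, Base, Root, object

L[Left] = Left + merge(L[Mixin2], L[Delta], L[Base], [Mixin2 Delta Base])
  take Mixin2:  [Mixin2 Inner Base object] + [Delta Root object] + [Base object] + [Mixin2 Delta Base]
  take Inner:  [Inner Base object] + [Delta Root object] + [Base object] + [Delta Base]
  take Delta:  [Base object] + [Delta Root object] + [Base object] + [Delta Base]
  take Base:  [Base object] + [Root object] + [Base object] + [Base]
  take Root:  [object] + [Root object] + [object]
  take object:  [object] + [object] + [object]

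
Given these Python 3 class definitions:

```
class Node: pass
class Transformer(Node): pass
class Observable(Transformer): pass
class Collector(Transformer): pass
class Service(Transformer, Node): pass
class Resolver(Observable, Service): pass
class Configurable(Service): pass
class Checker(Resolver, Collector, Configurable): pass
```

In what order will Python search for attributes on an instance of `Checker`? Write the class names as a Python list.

[Checker, Resolver, Observable, Collector, Configurable, Service, Transformer, Node, object]

L[Checker] = Checker + merge(L[Resolver], L[Collector], L[Configurable], [Resolver Collector Configurable])
  take Resolver:  [Resolver Observable Service Transformer Node object] + [Collector Transformer Node object] + [Configurable Service Transformer Node object] + [Resolver Collector Configurable]
  take Observable:  [Observable Service Transformer Node object] + [Collector Transformer Node object] + [Configurable Service Transformer Node object] + [Collector Configurable]
  take Collector:  [Service Transformer Node object] + [Collector Transformer Node object] + [Configurable Service Transformer Node object] + [Collector Configurable]
  take Configurable:  [Service Transformer Node object] + [Transformer Node object] + [Configurable Service Transformer Node object] + [Configurable]
  take Service:  [Service Transformer Node object] + [Transformer Node object] + [Service Transformer Node object]
  take Transformer:  [Transformer Node object] + [Transformer Node object] + [Transformer Node object]
  take Node:  [Node object] + [Node object] + [Node object]
  take object:  [object] + [object] + [object]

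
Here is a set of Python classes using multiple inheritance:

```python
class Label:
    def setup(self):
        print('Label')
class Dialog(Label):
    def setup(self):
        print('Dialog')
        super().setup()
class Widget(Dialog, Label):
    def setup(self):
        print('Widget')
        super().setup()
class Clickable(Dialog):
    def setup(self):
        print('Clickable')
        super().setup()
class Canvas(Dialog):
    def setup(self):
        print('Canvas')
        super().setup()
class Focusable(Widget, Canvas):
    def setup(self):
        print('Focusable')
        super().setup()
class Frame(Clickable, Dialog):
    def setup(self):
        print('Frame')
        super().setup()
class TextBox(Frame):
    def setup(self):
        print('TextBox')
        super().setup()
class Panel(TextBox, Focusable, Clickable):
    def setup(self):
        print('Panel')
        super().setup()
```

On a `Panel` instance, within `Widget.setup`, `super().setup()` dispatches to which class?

L[Panel] = Panel + merge(L[TextBox], L[Focusable], L[Clickable], [TextBox Focusable Clickable])
  take TextBox:  [TextBox Frame Clickable Dialog Label object] + [Focusable Widget Canvas Dialog Label object] + [Clickable Dialog Label object] + [TextBox Focusable Clickable]
  take Frame:  [Frame Clickable Dialog Label object] + [Focusable Widget Canvas Dialog Label object] + [Clickable Dialog Label object] + [Focusable Clickable]
  take Focusable:  [Clickable Dialog Label object] + [Focusable Widget Canvas Dialog Label object] + [Clickable Dialog Label object] + [Focusable Clickable]
  take Clickable:  [Clickable Dialog Label object] + [Widget Canvas Dialog Label object] + [Clickable Dialog Label object] + [Clickable]
  take Widget:  [Dialog Label object] + [Widget Canvas Dialog Label object] + [Dialog Label object]
  take Canvas:  [Dialog Label object] + [Canvas Dialog Label object] + [Dialog Label object]
  take Dialog:  [Dialog Label object] + [Dialog Label object] + [Dialog Label object]
  take Label:  [Label object] + [Label object] + [Label object]
  take object:  [object] + [object] + [object]
MRO: Panel TextBox Frame Focusable Clickable Widget Canvas Dialog Label object
super() in Widget.setup on a Panel instance goes to the class after Widget in Panel's MRO: Canvas.

Canvas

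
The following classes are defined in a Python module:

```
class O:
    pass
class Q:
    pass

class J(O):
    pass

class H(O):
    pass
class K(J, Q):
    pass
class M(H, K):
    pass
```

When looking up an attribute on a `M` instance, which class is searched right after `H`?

L[M] = M + merge(L[H], L[K], [H K])
  take H:  [H O object] + [K J O Q object] + [H K]
  take K:  [O object] + [K J O Q object] + [K]
  take J:  [O object] + [J O Q object]
  take O:  [O object] + [O Q object]
  take Q:  [object] + [Q object]
  take object:  [object] + [object]
MRO: M H K J O Q object
H is at position 1; next is K.

K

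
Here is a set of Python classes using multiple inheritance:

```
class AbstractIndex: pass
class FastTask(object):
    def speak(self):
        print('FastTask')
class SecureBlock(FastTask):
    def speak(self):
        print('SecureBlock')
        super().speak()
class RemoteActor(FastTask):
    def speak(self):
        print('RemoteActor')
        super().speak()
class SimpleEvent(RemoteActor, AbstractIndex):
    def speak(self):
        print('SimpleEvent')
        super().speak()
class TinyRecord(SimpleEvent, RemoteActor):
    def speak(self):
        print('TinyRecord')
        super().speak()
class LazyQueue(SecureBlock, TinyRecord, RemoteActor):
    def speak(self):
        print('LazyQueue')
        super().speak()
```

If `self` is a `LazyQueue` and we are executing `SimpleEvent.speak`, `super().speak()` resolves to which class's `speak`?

L[LazyQueue] = LazyQueue + merge(L[SecureBlock], L[TinyRecord], L[RemoteActor], [SecureBlock TinyRecord RemoteActor])
  take SecureBlock:  [SecureBlock FastTask object] + [TinyRecord SimpleEvent RemoteActor FastTask AbstractIndex object] + [RemoteActor FastTask object] + [SecureBlock TinyRecord RemoteActor]
  take TinyRecord:  [FastTask object] + [TinyRecord SimpleEvent RemoteActor FastTask AbstractIndex object] + [RemoteActor FastTask object] + [TinyRecord RemoteActor]
  take SimpleEvent:  [FastTask object] + [SimpleEvent RemoteActor FastTask AbstractIndex object] + [RemoteActor FastTask object] + [RemoteActor]
  take RemoteActor:  [FastTask object] + [RemoteActor FastTask AbstractIndex object] + [RemoteActor FastTask object] + [RemoteActor]
  take FastTask:  [FastTask object] + [FastTask AbstractIndex object] + [FastTask object]
  take AbstractIndex:  [object] + [AbstractIndex object] + [object]
  take object:  [object] + [object] + [object]
MRO: LazyQueue SecureBlock TinyRecord SimpleEvent RemoteActor FastTask AbstractIndex object
super() in SimpleEvent.speak on a LazyQueue instance goes to the class after SimpleEvent in LazyQueue's MRO: RemoteActor.

RemoteActor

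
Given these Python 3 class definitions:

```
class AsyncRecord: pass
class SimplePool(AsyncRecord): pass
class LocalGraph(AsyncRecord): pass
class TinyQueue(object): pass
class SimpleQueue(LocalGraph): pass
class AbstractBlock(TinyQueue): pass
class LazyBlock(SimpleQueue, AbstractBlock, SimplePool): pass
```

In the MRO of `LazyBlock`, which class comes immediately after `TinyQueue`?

L[LazyBlock] = LazyBlock + merge(L[SimpleQueue], L[AbstractBlock], L[SimplePool], [SimpleQueue AbstractBlock SimplePool])
  take SimpleQueue:  [SimpleQueue LocalGraph AsyncRecord object] + [AbstractBlock TinyQueue object] + [SimplePool AsyncRecord object] + [SimpleQueue AbstractBlock SimplePool]
  take LocalGraph:  [LocalGraph AsyncRecord object] + [AbstractBlock TinyQueue object] + [SimplePool AsyncRecord object] + [AbstractBlock SimplePool]
  take AbstractBlock:  [AsyncRecord object] + [AbstractBlock TinyQueue object] + [SimplePool AsyncRecord object] + [AbstractBlock SimplePool]
  take TinyQueue:  [AsyncRecord object] + [TinyQueue object] + [SimplePool AsyncRecord object] + [SimplePool]
  take SimplePool:  [AsyncRecord object] + [object] + [SimplePool AsyncRecord object] + [SimplePool]
  take AsyncRecord:  [AsyncRecord object] + [object] + [AsyncRecord object]
  take object:  [object] + [object] + [object]
MRO: LazyBlock SimpleQueue LocalGraph AbstractBlock TinyQueue SimplePool AsyncRecord object
TinyQueue is at position 4; next is SimplePool.

SimplePool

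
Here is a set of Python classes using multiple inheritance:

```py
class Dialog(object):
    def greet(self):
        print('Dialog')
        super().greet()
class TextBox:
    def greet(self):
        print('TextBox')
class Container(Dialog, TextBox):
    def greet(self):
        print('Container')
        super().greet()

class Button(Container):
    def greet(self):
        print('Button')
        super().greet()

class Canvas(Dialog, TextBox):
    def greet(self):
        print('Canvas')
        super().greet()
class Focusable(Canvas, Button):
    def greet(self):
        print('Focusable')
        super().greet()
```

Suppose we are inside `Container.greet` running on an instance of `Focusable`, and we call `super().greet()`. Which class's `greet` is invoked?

Dialog

L[Focusable] = Focusable + merge(L[Canvas], L[Button], [Canvas Button])
  take Canvas:  [Canvas Dialog TextBox object] + [Button Container Dialog TextBox object] + [Canvas Button]
  take Button:  [Dialog TextBox object] + [Button Container Dialog TextBox object] + [Button]
  take Container:  [Dialog TextBox object] + [Container Dialog TextBox object]
  take Dialog:  [Dialog TextBox object] + [Dialog TextBox object]
  take TextBox:  [TextBox object] + [TextBox object]
  take object:  [object] + [object]
MRO: Focusable Canvas Button Container Dialog TextBox object
super() in Container.greet on a Focusable instance goes to the class after Container in Focusable's MRO: Dialog.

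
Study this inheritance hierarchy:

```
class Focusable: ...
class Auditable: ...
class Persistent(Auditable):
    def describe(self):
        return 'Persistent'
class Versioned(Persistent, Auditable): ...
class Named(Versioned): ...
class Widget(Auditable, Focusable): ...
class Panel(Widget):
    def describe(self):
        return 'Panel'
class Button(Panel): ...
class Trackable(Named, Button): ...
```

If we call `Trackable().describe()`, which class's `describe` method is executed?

Persistent

L[Trackable] = Trackable + merge(L[Named], L[Button], [Named Button])
  take Named:  [Named Versioned Persistent Auditable object] + [Button Panel Widget Auditable Focusable object] + [Named Button]
  take Versioned:  [Versioned Persistent Auditable object] + [Button Panel Widget Auditable Focusable object] + [Button]
  take Persistent:  [Persistent Auditable object] + [Button Panel Widget Auditable Focusable object] + [Button]
  take Button:  [Auditable object] + [Button Panel Widget Auditable Focusable object] + [Button]
  take Panel:  [Auditable object] + [Panel Widget Auditable Focusable object]
  take Widget:  [Auditable object] + [Widget Auditable Focusable object]
  take Auditable:  [Auditable object] + [Auditable Focusable object]
  take Focusable:  [object] + [Focusable object]
  take object:  [object] + [object]
MRO: Trackable Named Versioned Persistent Button Panel Widget Auditable Focusable object
describe is defined in: Panel, Persistent. First along the MRO is Persistent.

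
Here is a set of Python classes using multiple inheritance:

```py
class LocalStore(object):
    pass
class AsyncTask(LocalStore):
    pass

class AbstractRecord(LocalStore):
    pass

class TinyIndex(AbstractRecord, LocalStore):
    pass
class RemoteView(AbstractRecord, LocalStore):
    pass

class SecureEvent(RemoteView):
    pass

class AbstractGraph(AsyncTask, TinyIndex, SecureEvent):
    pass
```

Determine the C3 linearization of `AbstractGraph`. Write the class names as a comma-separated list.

AbstractGraph, AsyncTask, TinyIndex, SecureEvent, RemoteView, AbstractRecord, LocalStore, object

L[AbstractGraph] = AbstractGraph + merge(L[AsyncTask], L[TinyIndex], L[SecureEvent], [AsyncTask TinyIndex SecureEvent])
  take AsyncTask:  [AsyncTask LocalStore object] + [TinyIndex AbstractRecord LocalStore object] + [SecureEvent RemoteView AbstractRecord LocalStore object] + [AsyncTask TinyIndex SecureEvent]
  take TinyIndex:  [LocalStore object] + [TinyIndex AbstractRecord LocalStore object] + [SecureEvent RemoteView AbstractRecord LocalStore object] + [TinyIndex SecureEvent]
  take SecureEvent:  [LocalStore object] + [AbstractRecord LocalStore object] + [SecureEvent RemoteView AbstractRecord LocalStore object] + [SecureEvent]
  take RemoteView:  [LocalStore object] + [AbstractRecord LocalStore object] + [RemoteView AbstractRecord LocalStore object]
  take AbstractRecord:  [LocalStore object] + [AbstractRecord LocalStore object] + [AbstractRecord LocalStore object]
  take LocalStore:  [LocalStore object] + [LocalStore object] + [LocalStore object]
  take object:  [object] + [object] + [object]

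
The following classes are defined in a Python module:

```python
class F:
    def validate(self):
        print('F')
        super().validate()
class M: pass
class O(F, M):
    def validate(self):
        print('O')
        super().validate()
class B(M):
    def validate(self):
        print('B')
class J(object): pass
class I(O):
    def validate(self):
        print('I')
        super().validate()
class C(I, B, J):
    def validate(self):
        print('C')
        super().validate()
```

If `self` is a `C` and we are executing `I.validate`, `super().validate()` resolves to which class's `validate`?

O

L[C] = C + merge(L[I], L[B], L[J], [I B J])
  take I:  [I O F M object] + [B M object] + [J object] + [I B J]
  take O:  [O F M object] + [B M object] + [J object] + [B J]
  take F:  [F M object] + [B M object] + [J object] + [B J]
  take B:  [M object] + [B M object] + [J object] + [B J]
  take M:  [M object] + [M object] + [J object] + [J]
  take J:  [object] + [object] + [J object] + [J]
  take object:  [object] + [object] + [object]
MRO: C I O F B M J object
super() in I.validate on a C instance goes to the class after I in C's MRO: O.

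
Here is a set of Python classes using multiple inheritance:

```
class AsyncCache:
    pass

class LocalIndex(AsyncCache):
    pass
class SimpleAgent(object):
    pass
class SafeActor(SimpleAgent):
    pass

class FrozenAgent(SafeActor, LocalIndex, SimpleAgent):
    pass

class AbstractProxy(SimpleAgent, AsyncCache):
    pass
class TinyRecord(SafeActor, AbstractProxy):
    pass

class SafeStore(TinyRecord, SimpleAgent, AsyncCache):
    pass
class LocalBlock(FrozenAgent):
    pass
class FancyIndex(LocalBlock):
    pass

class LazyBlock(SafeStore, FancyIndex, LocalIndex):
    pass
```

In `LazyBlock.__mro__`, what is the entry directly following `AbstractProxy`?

L[LazyBlock] = LazyBlock + merge(L[SafeStore], L[FancyIndex], L[LocalIndex], [SafeStore FancyIndex LocalIndex])
  take SafeStore:  [SafeStore TinyRecord SafeActor AbstractProxy SimpleAgent AsyncCache object] + [FancyIndex LocalBlock FrozenAgent SafeActor LocalIndex SimpleAgent AsyncCache object] + [LocalIndex AsyncCache object] + [SafeStore FancyIndex LocalIndex]
  take TinyRecord:  [TinyRecord SafeActor AbstractProxy SimpleAgent AsyncCache object] + [FancyIndex LocalBlock FrozenAgent SafeActor LocalIndex SimpleAgent AsyncCache object] + [LocalIndex AsyncCache object] + [FancyIndex LocalIndex]
  take FancyIndex:  [SafeActor AbstractProxy SimpleAgent AsyncCache object] + [FancyIndex LocalBlock FrozenAgent SafeActor LocalIndex SimpleAgent AsyncCache object] + [LocalIndex AsyncCache object] + [FancyIndex LocalIndex]
  take LocalBlock:  [SafeActor AbstractProxy SimpleAgent AsyncCache object] + [LocalBlock FrozenAgent SafeActor LocalIndex SimpleAgent AsyncCache object] + [LocalIndex AsyncCache object] + [LocalIndex]
  take FrozenAgent:  [SafeActor AbstractProxy SimpleAgent AsyncCache object] + [FrozenAgent SafeActor LocalIndex SimpleAgent AsyncCache object] + [LocalIndex AsyncCache object] + [LocalIndex]
  take SafeActor:  [SafeActor AbstractProxy SimpleAgent AsyncCache object] + [SafeActor LocalIndex SimpleAgent AsyncCache object] + [LocalIndex AsyncCache object] + [LocalIndex]
  take AbstractProxy:  [AbstractProxy SimpleAgent AsyncCache object] + [LocalIndex SimpleAgent AsyncCache object] + [LocalIndex AsyncCache object] + [LocalIndex]
  take LocalIndex:  [SimpleAgent AsyncCache object] + [LocalIndex SimpleAgent AsyncCache object] + [LocalIndex AsyncCache object] + [LocalIndex]
  take SimpleAgent:  [SimpleAgent AsyncCache object] + [SimpleAgent AsyncCache object] + [AsyncCache object]
  take AsyncCache:  [AsyncCache object] + [AsyncCache object] + [AsyncCache object]
  take object:  [object] + [object] + [object]
MRO: LazyBlock SafeStore TinyRecord FancyIndex LocalBlock FrozenAgent SafeActor AbstractProxy LocalIndex SimpleAgent AsyncCache object
AbstractProxy is at position 7; next is LocalIndex.

LocalIndex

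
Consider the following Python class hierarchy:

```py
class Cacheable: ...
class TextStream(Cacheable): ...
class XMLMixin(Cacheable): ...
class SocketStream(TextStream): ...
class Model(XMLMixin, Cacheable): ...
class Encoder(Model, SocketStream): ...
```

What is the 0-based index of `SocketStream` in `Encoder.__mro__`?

L[Encoder] = Encoder + merge(L[Model], L[SocketStream], [Model SocketStream])
  take Model:  [Model XMLMixin Cacheable object] + [SocketStream TextStream Cacheable object] + [Model SocketStream]
  take XMLMixin:  [XMLMixin Cacheable object] + [SocketStream TextStream Cacheable object] + [SocketStream]
  take SocketStream:  [Cacheable object] + [SocketStream TextStream Cacheable object] + [SocketStream]
  take TextStream:  [Cacheable object] + [TextStream Cacheable object]
  take Cacheable:  [Cacheable object] + [Cacheable object]
  take object:  [object] + [object]
MRO: Encoder Model XMLMixin SocketStream TextStream Cacheable object
SocketStream sits at index 3.

3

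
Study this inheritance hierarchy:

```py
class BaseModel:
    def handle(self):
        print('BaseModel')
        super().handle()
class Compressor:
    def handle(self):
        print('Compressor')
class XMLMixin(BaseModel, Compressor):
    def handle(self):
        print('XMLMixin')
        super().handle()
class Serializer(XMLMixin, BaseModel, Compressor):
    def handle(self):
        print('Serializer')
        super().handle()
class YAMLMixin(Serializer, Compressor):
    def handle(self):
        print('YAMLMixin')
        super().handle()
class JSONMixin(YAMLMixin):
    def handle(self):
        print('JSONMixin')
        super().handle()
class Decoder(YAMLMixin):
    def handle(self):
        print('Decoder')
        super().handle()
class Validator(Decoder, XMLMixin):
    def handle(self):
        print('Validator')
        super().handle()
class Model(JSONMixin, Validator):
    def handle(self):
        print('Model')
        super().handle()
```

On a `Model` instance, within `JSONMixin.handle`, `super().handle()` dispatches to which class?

L[Model] = Model + merge(L[JSONMixin], L[Validator], [JSONMixin Validator])
  take JSONMixin:  [JSONMixin YAMLMixin Serializer XMLMixin BaseModel Compressor object] + [Validator Decoder YAMLMixin Serializer XMLMixin BaseModel Compressor object] + [JSONMixin Validator]
  take Validator:  [YAMLMixin Serializer XMLMixin BaseModel Compressor object] + [Validator Decoder YAMLMixin Serializer XMLMixin BaseModel Compressor object] + [Validator]
  take Decoder:  [YAMLMixin Serializer XMLMixin BaseModel Compressor object] + [Decoder YAMLMixin Serializer XMLMixin BaseModel Compressor object]
  take YAMLMixin:  [YAMLMixin Serializer XMLMixin BaseModel Compressor object] + [YAMLMixin Serializer XMLMixin BaseModel Compressor object]
  take Serializer:  [Serializer XMLMixin BaseModel Compressor object] + [Serializer XMLMixin BaseModel Compressor object]
  take XMLMixin:  [XMLMixin BaseModel Compressor object] + [XMLMixin BaseModel Compressor object]
  take BaseModel:  [BaseModel Compressor object] + [BaseModel Compressor object]
  take Compressor:  [Compressor object] + [Compressor object]
  take object:  [object] + [object]
MRO: Model JSONMixin Validator Decoder YAMLMixin Serializer XMLMixin BaseModel Compressor object
super() in JSONMixin.handle on a Model instance goes to the class after JSONMixin in Model's MRO: Validator.

Validator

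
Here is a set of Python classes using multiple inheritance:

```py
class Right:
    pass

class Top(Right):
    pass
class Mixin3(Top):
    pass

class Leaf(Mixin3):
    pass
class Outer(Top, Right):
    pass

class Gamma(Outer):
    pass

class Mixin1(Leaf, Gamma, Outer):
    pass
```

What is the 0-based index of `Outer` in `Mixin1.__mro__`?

L[Mixin1] = Mixin1 + merge(L[Leaf], L[Gamma], L[Outer], [Leaf Gamma Outer])
  take Leaf:  [Leaf Mixin3 Top Right object] + [Gamma Outer Top Right object] + [Outer Top Right object] + [Leaf Gamma Outer]
  take Mixin3:  [Mixin3 Top Right object] + [Gamma Outer Top Right object] + [Outer Top Right object] + [Gamma Outer]
  take Gamma:  [Top Right object] + [Gamma Outer Top Right object] + [Outer Top Right object] + [Gamma Outer]
  take Outer:  [Top Right object] + [Outer Top Right object] + [Outer Top Right object] + [Outer]
  take Top:  [Top Right object] + [Top Right object] + [Top Right object]
  take Right:  [Right object] + [Right object] + [Right object]
  take object:  [object] + [object] + [object]
MRO: Mixin1 Leaf Mixin3 Gamma Outer Top Right object
Outer sits at index 4.

4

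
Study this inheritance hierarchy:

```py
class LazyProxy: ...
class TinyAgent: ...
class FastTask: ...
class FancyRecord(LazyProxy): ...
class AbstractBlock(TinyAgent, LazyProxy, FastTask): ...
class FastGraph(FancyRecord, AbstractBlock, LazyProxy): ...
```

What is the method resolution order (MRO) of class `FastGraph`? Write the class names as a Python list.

L[FastGraph] = FastGraph + merge(L[FancyRecord], L[AbstractBlock], L[LazyProxy], [FancyRecord AbstractBlock LazyProxy])
  take FancyRecord:  [FancyRecord LazyProxy object] + [AbstractBlock TinyAgent LazyProxy FastTask object] + [LazyProxy object] + [FancyRecord AbstractBlock LazyProxy]
  take AbstractBlock:  [LazyProxy object] + [AbstractBlock TinyAgent LazyProxy FastTask object] + [LazyProxy object] + [AbstractBlock LazyProxy]
  take TinyAgent:  [LazyProxy object] + [TinyAgent LazyProxy FastTask object] + [LazyProxy object] + [LazyProxy]
  take LazyProxy:  [LazyProxy object] + [LazyProxy FastTask object] + [LazyProxy object] + [LazyProxy]
  take FastTask:  [object] + [FastTask object] + [object]
  take object:  [object] + [object] + [object]

[FastGraph, FancyRecord, AbstractBlock, TinyAgent, LazyProxy, FastTask, object]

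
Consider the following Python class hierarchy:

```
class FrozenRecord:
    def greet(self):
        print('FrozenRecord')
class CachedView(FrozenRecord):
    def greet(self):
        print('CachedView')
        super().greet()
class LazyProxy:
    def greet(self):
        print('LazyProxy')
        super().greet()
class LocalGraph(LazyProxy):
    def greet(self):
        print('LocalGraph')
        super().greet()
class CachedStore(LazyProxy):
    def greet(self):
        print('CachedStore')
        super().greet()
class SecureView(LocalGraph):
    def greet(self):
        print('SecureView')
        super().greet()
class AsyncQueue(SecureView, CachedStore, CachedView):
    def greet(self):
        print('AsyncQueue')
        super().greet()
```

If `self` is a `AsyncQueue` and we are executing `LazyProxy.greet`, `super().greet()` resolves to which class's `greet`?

L[AsyncQueue] = AsyncQueue + merge(L[SecureView], L[CachedStore], L[CachedView], [SecureView CachedStore CachedView])
  take SecureView:  [SecureView LocalGraph LazyProxy object] + [CachedStore LazyProxy object] + [CachedView FrozenRecord object] + [SecureView CachedStore CachedView]
  take LocalGraph:  [LocalGraph LazyProxy object] + [CachedStore LazyProxy object] + [CachedView FrozenRecord object] + [CachedStore CachedView]
  take CachedStore:  [LazyProxy object] + [CachedStore LazyProxy object] + [CachedView FrozenRecord object] + [CachedStore CachedView]
  take LazyProxy:  [LazyProxy object] + [LazyProxy object] + [CachedView FrozenRecord object] + [CachedView]
  take CachedView:  [object] + [object] + [CachedView FrozenRecord object] + [CachedView]
  take FrozenRecord:  [object] + [object] + [FrozenRecord object]
  take object:  [object] + [object] + [object]
MRO: AsyncQueue SecureView LocalGraph CachedStore LazyProxy CachedView FrozenRecord object
super() in LazyProxy.greet on a AsyncQueue instance goes to the class after LazyProxy in AsyncQueue's MRO: CachedView.

CachedView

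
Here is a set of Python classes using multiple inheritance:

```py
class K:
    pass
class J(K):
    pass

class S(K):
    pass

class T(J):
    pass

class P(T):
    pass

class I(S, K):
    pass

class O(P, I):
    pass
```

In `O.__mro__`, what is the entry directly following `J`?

I

L[O] = O + merge(L[P], L[I], [P I])
  take P:  [P T J K object] + [I S K object] + [P I]
  take T:  [T J K object] + [I S K object] + [I]
  take J:  [J K object] + [I S K object] + [I]
  take I:  [K object] + [I S K object] + [I]
  take S:  [K object] + [S K object]
  take K:  [K object] + [K object]
  take object:  [object] + [object]
MRO: O P T J I S K object
J is at position 3; next is I.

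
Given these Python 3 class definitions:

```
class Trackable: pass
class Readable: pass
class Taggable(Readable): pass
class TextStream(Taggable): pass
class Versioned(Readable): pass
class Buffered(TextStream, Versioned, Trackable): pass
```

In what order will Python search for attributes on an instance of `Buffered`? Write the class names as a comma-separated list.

Buffered, TextStream, Taggable, Versioned, Readable, Trackable, object

L[Buffered] = Buffered + merge(L[TextStream], L[Versioned], L[Trackable], [TextStream Versioned Trackable])
  take TextStream:  [TextStream Taggable Readable object] + [Versioned Readable object] + [Trackable object] + [TextStream Versioned Trackable]
  take Taggable:  [Taggable Readable object] + [Versioned Readable object] + [Trackable object] + [Versioned Trackable]
  take Versioned:  [Readable object] + [Versioned Readable object] + [Trackable object] + [Versioned Trackable]
  take Readable:  [Readable object] + [Readable object] + [Trackable object] + [Trackable]
  take Trackable:  [object] + [object] + [Trackable object] + [Trackable]
  take object:  [object] + [object] + [object]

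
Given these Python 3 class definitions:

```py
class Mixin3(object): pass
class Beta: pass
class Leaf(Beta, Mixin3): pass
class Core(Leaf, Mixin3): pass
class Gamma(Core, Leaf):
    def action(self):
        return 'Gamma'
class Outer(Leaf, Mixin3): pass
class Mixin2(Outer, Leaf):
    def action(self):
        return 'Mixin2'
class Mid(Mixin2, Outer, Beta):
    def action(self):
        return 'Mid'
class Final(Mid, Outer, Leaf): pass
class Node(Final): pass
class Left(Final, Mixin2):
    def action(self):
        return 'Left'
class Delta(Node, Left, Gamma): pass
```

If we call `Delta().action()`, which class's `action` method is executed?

L[Delta] = Delta + merge(L[Node], L[Left], L[Gamma], [Node Left Gamma])
  take Node:  [Node Final Mid Mixin2 Outer Leaf Beta Mixin3 object] + [Left Final Mid Mixin2 Outer Leaf Beta Mixin3 object] + [Gamma Core Leaf Beta Mixin3 object] + [Node Left Gamma]
  take Left:  [Final Mid Mixin2 Outer Leaf Beta Mixin3 object] + [Left Final Mid Mixin2 Outer Leaf Beta Mixin3 object] + [Gamma Core Leaf Beta Mixin3 object] + [Left Gamma]
  take Final:  [Final Mid Mixin2 Outer Leaf Beta Mixin3 object] + [Final Mid Mixin2 Outer Leaf Beta Mixin3 object] + [Gamma Core Leaf Beta Mixin3 object] + [Gamma]
  take Mid:  [Mid Mixin2 Outer Leaf Beta Mixin3 object] + [Mid Mixin2 Outer Leaf Beta Mixin3 object] + [Gamma Core Leaf Beta Mixin3 object] + [Gamma]
  take Mixin2:  [Mixin2 Outer Leaf Beta Mixin3 object] + [Mixin2 Outer Leaf Beta Mixin3 object] + [Gamma Core Leaf Beta Mixin3 object] + [Gamma]
  take Outer:  [Outer Leaf Beta Mixin3 object] + [Outer Leaf Beta Mixin3 object] + [Gamma Core Leaf Beta Mixin3 object] + [Gamma]
  take Gamma:  [Leaf Beta Mixin3 object] + [Leaf Beta Mixin3 object] + [Gamma Core Leaf Beta Mixin3 object] + [Gamma]
  take Core:  [Leaf Beta Mixin3 object] + [Leaf Beta Mixin3 object] + [Core Leaf Beta Mixin3 object]
  take Leaf:  [Leaf Beta Mixin3 object] + [Leaf Beta Mixin3 object] + [Leaf Beta Mixin3 object]
  take Beta:  [Beta Mixin3 object] + [Beta Mixin3 object] + [Beta Mixin3 object]
  take Mixin3:  [Mixin3 object] + [Mixin3 object] + [Mixin3 object]
  take object:  [object] + [object] + [object]
MRO: Delta Node Left Final Mid Mixin2 Outer Gamma Core Leaf Beta Mixin3 object
action is defined in: Gamma, Left, Mid, Mixin2. First along the MRO is Left.

Left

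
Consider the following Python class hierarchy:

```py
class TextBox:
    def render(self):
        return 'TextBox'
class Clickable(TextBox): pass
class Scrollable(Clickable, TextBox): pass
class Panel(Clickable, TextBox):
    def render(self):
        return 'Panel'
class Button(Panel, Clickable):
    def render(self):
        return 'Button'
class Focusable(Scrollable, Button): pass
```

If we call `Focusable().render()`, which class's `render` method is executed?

Button

L[Focusable] = Focusable + merge(L[Scrollable], L[Button], [Scrollable Button])
  take Scrollable:  [Scrollable Clickable TextBox object] + [Button Panel Clickable TextBox object] + [Scrollable Button]
  take Button:  [Clickable TextBox object] + [Button Panel Clickable TextBox object] + [Button]
  take Panel:  [Clickable TextBox object] + [Panel Clickable TextBox object]
  take Clickable:  [Clickable TextBox object] + [Clickable TextBox object]
  take TextBox:  [TextBox object] + [TextBox object]
  take object:  [object] + [object]
MRO: Focusable Scrollable Button Panel Clickable TextBox object
render is defined in: Button, Panel, TextBox. First along the MRO is Button.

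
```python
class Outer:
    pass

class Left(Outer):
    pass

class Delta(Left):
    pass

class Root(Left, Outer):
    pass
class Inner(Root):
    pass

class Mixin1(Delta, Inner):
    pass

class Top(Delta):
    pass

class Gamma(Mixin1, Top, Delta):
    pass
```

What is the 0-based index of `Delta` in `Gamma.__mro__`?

3

L[Gamma] = Gamma + merge(L[Mixin1], L[Top], L[Delta], [Mixin1 Top Delta])
  take Mixin1:  [Mixin1 Delta Inner Root Left Outer object] + [Top Delta Left Outer object] + [Delta Left Outer object] + [Mixin1 Top Delta]
  take Top:  [Delta Inner Root Left Outer object] + [Top Delta Left Outer object] + [Delta Left Outer object] + [Top Delta]
  take Delta:  [Delta Inner Root Left Outer object] + [Delta Left Outer object] + [Delta Left Outer object] + [Delta]
  take Inner:  [Inner Root Left Outer object] + [Left Outer object] + [Left Outer object]
  take Root:  [Root Left Outer object] + [Left Outer object] + [Left Outer object]
  take Left:  [Left Outer object] + [Left Outer object] + [Left Outer object]
  take Outer:  [Outer object] + [Outer object] + [Outer object]
  take object:  [object] + [object] + [object]
MRO: Gamma Mixin1 Top Delta Inner Root Left Outer object
Delta sits at index 3.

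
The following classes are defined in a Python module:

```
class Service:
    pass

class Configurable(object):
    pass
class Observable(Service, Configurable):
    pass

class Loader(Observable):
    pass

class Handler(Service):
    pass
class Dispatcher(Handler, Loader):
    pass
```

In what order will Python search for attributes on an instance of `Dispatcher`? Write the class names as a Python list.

[Dispatcher, Handler, Loader, Observable, Service, Configurable, object]

L[Dispatcher] = Dispatcher + merge(L[Handler], L[Loader], [Handler Loader])
  take Handler:  [Handler Service object] + [Loader Observable Service Configurable object] + [Handler Loader]
  take Loader:  [Service object] + [Loader Observable Service Configurable object] + [Loader]
  take Observable:  [Service object] + [Observable Service Configurable object]
  take Service:  [Service object] + [Service Configurable object]
  take Configurable:  [object] + [Configurable object]
  take object:  [object] + [object]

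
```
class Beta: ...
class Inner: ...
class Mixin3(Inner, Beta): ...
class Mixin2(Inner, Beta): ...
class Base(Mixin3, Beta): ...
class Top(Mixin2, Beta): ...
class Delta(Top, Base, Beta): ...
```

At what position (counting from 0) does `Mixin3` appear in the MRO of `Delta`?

L[Delta] = Delta + merge(L[Top], L[Base], L[Beta], [Top Base Beta])
  take Top:  [Top Mixin2 Inner Beta object] + [Base Mixin3 Inner Beta object] + [Beta object] + [Top Base Beta]
  take Mixin2:  [Mixin2 Inner Beta object] + [Base Mixin3 Inner Beta object] + [Beta object] + [Base Beta]
  take Base:  [Inner Beta object] + [Base Mixin3 Inner Beta object] + [Beta object] + [Base Beta]
  take Mixin3:  [Inner Beta object] + [Mixin3 Inner Beta object] + [Beta object] + [Beta]
  take Inner:  [Inner Beta object] + [Inner Beta object] + [Beta object] + [Beta]
  take Beta:  [Beta object] + [Beta object] + [Beta object] + [Beta]
  take object:  [object] + [object] + [object]
MRO: Delta Top Mixin2 Base Mixin3 Inner Beta object
Mixin3 sits at index 4.

4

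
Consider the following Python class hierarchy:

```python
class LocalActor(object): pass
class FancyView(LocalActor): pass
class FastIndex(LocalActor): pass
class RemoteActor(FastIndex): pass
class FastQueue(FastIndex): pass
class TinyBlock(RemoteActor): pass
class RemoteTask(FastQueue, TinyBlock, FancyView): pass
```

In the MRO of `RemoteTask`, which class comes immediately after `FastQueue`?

TinyBlock

L[RemoteTask] = RemoteTask + merge(L[FastQueue], L[TinyBlock], L[FancyView], [FastQueue TinyBlock FancyView])
  take FastQueue:  [FastQueue FastIndex LocalActor object] + [TinyBlock RemoteActor FastIndex LocalActor object] + [FancyView LocalActor object] + [FastQueue TinyBlock FancyView]
  take TinyBlock:  [FastIndex LocalActor object] + [TinyBlock RemoteActor FastIndex LocalActor object] + [FancyView LocalActor object] + [TinyBlock FancyView]
  take RemoteActor:  [FastIndex LocalActor object] + [RemoteActor FastIndex LocalActor object] + [FancyView LocalActor object] + [FancyView]
  take FastIndex:  [FastIndex LocalActor object] + [FastIndex LocalActor object] + [FancyView LocalActor object] + [FancyView]
  take FancyView:  [LocalActor object] + [LocalActor object] + [FancyView LocalActor object] + [FancyView]
  take LocalActor:  [LocalActor object] + [LocalActor object] + [LocalActor object]
  take object:  [object] + [object] + [object]
MRO: RemoteTask FastQueue TinyBlock RemoteActor FastIndex FancyView LocalActor object
FastQueue is at position 1; next is TinyBlock.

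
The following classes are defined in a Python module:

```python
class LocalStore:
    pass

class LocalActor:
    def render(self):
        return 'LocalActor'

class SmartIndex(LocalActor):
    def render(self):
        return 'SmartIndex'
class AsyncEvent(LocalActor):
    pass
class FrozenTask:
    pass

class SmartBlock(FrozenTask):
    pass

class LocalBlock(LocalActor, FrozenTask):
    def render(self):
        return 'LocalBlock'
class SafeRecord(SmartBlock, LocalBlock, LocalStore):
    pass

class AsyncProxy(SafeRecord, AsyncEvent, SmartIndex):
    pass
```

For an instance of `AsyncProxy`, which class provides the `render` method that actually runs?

LocalBlock

L[AsyncProxy] = AsyncProxy + merge(L[SafeRecord], L[AsyncEvent], L[SmartIndex], [SafeRecord AsyncEvent SmartIndex])
  take SafeRecord:  [SafeRecord SmartBlock LocalBlock LocalActor FrozenTask LocalStore object] + [AsyncEvent LocalActor object] + [SmartIndex LocalActor object] + [SafeRecord AsyncEvent SmartIndex]
  take SmartBlock:  [SmartBlock LocalBlock LocalActor FrozenTask LocalStore object] + [AsyncEvent LocalActor object] + [SmartIndex LocalActor object] + [AsyncEvent SmartIndex]
  take LocalBlock:  [LocalBlock LocalActor FrozenTask LocalStore object] + [AsyncEvent LocalActor object] + [SmartIndex LocalActor object] + [AsyncEvent SmartIndex]
  take AsyncEvent:  [LocalActor FrozenTask LocalStore object] + [AsyncEvent LocalActor object] + [SmartIndex LocalActor object] + [AsyncEvent SmartIndex]
  take SmartIndex:  [LocalActor FrozenTask LocalStore object] + [LocalActor object] + [SmartIndex LocalActor object] + [SmartIndex]
  take LocalActor:  [LocalActor FrozenTask LocalStore object] + [LocalActor object] + [LocalActor object]
  take FrozenTask:  [FrozenTask LocalStore object] + [object] + [object]
  take LocalStore:  [LocalStore object] + [object] + [object]
  take object:  [object] + [object] + [object]
MRO: AsyncProxy SafeRecord SmartBlock LocalBlock AsyncEvent SmartIndex LocalActor FrozenTask LocalStore object
render is defined in: LocalActor, LocalBlock, SmartIndex. First along the MRO is LocalBlock.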